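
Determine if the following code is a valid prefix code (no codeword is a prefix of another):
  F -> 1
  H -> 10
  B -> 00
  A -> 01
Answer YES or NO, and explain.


Checking each pair (does one codeword prefix another?):
  F='1' vs H='10': prefix -- VIOLATION

NO -- this is NOT a valid prefix code. F (1) is a prefix of H (10).


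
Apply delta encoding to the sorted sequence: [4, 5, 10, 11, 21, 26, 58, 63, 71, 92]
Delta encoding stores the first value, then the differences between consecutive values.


First value: 4
Deltas:
  5 - 4 = 1
  10 - 5 = 5
  11 - 10 = 1
  21 - 11 = 10
  26 - 21 = 5
  58 - 26 = 32
  63 - 58 = 5
  71 - 63 = 8
  92 - 71 = 21


Delta encoded: [4, 1, 5, 1, 10, 5, 32, 5, 8, 21]


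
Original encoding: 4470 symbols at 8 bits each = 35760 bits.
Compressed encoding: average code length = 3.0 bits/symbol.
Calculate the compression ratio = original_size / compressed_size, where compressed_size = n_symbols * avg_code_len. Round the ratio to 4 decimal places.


original_size = n_symbols * orig_bits = 4470 * 8 = 35760 bits
compressed_size = n_symbols * avg_code_len = 4470 * 3.0 = 13410.0 bits
ratio = original_size / compressed_size = 35760 / 13410.0 = 2.6667

Compression ratio = 2.6667


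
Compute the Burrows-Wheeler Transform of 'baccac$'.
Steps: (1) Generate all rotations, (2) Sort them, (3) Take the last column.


Rotations (sorted):
  0: $baccac -> last char: c
  1: ac$bacc -> last char: c
  2: accac$b -> last char: b
  3: baccac$ -> last char: $
  4: c$bacca -> last char: a
  5: cac$bac -> last char: c
  6: ccac$ba -> last char: a


BWT = ccb$aca


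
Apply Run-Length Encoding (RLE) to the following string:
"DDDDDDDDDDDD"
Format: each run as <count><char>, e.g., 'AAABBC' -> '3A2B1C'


Scanning runs left to right:
  i=0: run of 'D' x 12 -> '12D'

RLE = 12D


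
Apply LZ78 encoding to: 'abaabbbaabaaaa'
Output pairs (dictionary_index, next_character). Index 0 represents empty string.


LZ78 encoding steps:
Dictionary: {0: ''}
Step 1: w='' (idx 0), next='a' -> output (0, 'a'), add 'a' as idx 1
Step 2: w='' (idx 0), next='b' -> output (0, 'b'), add 'b' as idx 2
Step 3: w='a' (idx 1), next='a' -> output (1, 'a'), add 'aa' as idx 3
Step 4: w='b' (idx 2), next='b' -> output (2, 'b'), add 'bb' as idx 4
Step 5: w='b' (idx 2), next='a' -> output (2, 'a'), add 'ba' as idx 5
Step 6: w='a' (idx 1), next='b' -> output (1, 'b'), add 'ab' as idx 6
Step 7: w='aa' (idx 3), next='a' -> output (3, 'a'), add 'aaa' as idx 7
Step 8: w='a' (idx 1), end of input -> output (1, '')


Encoded: [(0, 'a'), (0, 'b'), (1, 'a'), (2, 'b'), (2, 'a'), (1, 'b'), (3, 'a'), (1, '')]


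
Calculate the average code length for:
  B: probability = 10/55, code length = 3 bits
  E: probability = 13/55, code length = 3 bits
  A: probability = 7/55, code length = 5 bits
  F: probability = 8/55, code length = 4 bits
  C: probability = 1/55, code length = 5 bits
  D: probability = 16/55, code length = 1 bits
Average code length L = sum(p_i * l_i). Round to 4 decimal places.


Weighted contributions p_i * l_i:
  B: (10/55) * 3 = 30/55
  E: (13/55) * 3 = 39/55
  A: (7/55) * 5 = 35/55
  F: (8/55) * 4 = 32/55
  C: (1/55) * 5 = 5/55
  D: (16/55) * 1 = 16/55
Sum = (30 + 39 + 35 + 32 + 5 + 16)/55 = 157/55

L = 157/55 = 2.8545 bits/symbol


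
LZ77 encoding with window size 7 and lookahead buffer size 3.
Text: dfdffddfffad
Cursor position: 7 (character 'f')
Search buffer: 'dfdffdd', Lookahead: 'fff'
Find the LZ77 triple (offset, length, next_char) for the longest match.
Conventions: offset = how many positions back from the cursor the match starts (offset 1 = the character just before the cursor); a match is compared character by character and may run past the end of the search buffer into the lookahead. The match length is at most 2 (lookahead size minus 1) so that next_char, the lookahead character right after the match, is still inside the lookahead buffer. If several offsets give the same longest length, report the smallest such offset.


Try each offset into the search buffer:
  offset=1 (pos 6, char 'd'): match length 0
  offset=2 (pos 5, char 'd'): match length 0
  offset=3 (pos 4, char 'f'): match length 1
  offset=4 (pos 3, char 'f'): match length 2
  offset=5 (pos 2, char 'd'): match length 0
  offset=6 (pos 1, char 'f'): match length 1
  offset=7 (pos 0, char 'd'): match length 0
Longest match has length 2 at offset 4.
next_char = character at position 7 + 2 = 9 -> 'f'

Best match: offset=4, length=2 (matching 'ff' starting at position 3)
LZ77 triple: (4, 2, 'f')


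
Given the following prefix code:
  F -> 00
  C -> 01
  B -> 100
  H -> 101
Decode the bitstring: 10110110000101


Decoding step by step:
Bits 101 -> H
Bits 101 -> H
Bits 100 -> B
Bits 00 -> F
Bits 101 -> H


Decoded message: HHBFH


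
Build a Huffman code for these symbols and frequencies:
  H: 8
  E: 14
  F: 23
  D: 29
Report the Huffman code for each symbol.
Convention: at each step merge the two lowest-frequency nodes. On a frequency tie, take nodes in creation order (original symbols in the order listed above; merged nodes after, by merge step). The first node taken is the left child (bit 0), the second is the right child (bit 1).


Huffman tree construction:
Step 1: Merge H(8) + E(14) = 22
Step 2: Merge (H+E)(22) + F(23) = 45
Step 3: Merge D(29) + ((H+E)+F)(45) = 74
Read each symbol's code off the tree from the root (left child = 0, right child = 1).

Codes:
  H: 100 (length 3)
  E: 101 (length 3)
  F: 11 (length 2)
  D: 0 (length 1)
Average code length: 141/74 = 1.9054 bits/symbol


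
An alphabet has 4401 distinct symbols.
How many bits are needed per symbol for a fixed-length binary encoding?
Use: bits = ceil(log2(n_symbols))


log2(4401) = 12.1036
Bracket: 2^12 = 4096 < 4401 <= 2^13 = 8192
So ceil(log2(4401)) = 13

bits = ceil(log2(4401)) = ceil(12.1036) = 13 bits


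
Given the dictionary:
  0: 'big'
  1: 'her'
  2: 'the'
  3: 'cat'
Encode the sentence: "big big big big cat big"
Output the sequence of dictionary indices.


Look up each word in the dictionary:
  'big' -> 0
  'big' -> 0
  'big' -> 0
  'big' -> 0
  'cat' -> 3
  'big' -> 0

Encoded: [0, 0, 0, 0, 3, 0]


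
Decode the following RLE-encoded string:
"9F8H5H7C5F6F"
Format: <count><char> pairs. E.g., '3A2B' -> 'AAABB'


Expanding each <count><char> pair:
  9F -> 'FFFFFFFFF'
  8H -> 'HHHHHHHH'
  5H -> 'HHHHH'
  7C -> 'CCCCCCC'
  5F -> 'FFFFF'
  6F -> 'FFFFFF'

Decoded = FFFFFFFFFHHHHHHHHHHHHHCCCCCCCFFFFFFFFFFF


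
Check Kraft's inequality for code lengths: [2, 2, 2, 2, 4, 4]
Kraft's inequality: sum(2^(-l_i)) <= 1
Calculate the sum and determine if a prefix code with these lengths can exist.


Sum = 2^(-2) + 2^(-2) + 2^(-2) + 2^(-2) + 2^(-4) + 2^(-4)
    = 0.25 + 0.25 + 0.25 + 0.25 + 0.0625 + 0.0625
    = 18/16 = 1.125
Since 1.125 > 1, Kraft's inequality is NOT satisfied.
A prefix code with these lengths CANNOT exist.

Kraft sum = 1.125. Not satisfied.


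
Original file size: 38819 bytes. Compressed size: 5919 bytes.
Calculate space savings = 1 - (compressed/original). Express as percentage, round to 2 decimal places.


ratio = compressed/original = 5919/38819 = 0.152477
savings = 1 - ratio = 1 - 0.152477 = 0.847523
as a percentage: 0.847523 * 100 = 84.75%

Space savings = 1 - 5919/38819 = 84.75%


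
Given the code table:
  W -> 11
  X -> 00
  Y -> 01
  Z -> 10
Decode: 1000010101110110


Decoding:
10 -> Z
00 -> X
01 -> Y
01 -> Y
01 -> Y
11 -> W
01 -> Y
10 -> Z


Result: ZXYYYWYZ


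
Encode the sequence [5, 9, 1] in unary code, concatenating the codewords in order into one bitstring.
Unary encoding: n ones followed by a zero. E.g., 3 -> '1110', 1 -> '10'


Encode each number as n ones followed by a terminating 0:
  5 -> 111110 (6 bits)
  9 -> 1111111110 (10 bits)
  1 -> 10 (2 bits)
Total length = 6 + 10 + 2 = 18 bits.

Unary([5, 9, 1]) = 111110111111111010 (18 bits)


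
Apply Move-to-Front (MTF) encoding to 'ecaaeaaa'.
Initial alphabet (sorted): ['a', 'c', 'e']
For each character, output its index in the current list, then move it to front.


MTF encoding:
'e': index 2 in ['a', 'c', 'e'] -> ['e', 'a', 'c']
'c': index 2 in ['e', 'a', 'c'] -> ['c', 'e', 'a']
'a': index 2 in ['c', 'e', 'a'] -> ['a', 'c', 'e']
'a': index 0 in ['a', 'c', 'e'] -> ['a', 'c', 'e']
'e': index 2 in ['a', 'c', 'e'] -> ['e', 'a', 'c']
'a': index 1 in ['e', 'a', 'c'] -> ['a', 'e', 'c']
'a': index 0 in ['a', 'e', 'c'] -> ['a', 'e', 'c']
'a': index 0 in ['a', 'e', 'c'] -> ['a', 'e', 'c']


Output: [2, 2, 2, 0, 2, 1, 0, 0]


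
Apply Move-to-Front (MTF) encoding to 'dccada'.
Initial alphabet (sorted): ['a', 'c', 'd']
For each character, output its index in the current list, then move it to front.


MTF encoding:
'd': index 2 in ['a', 'c', 'd'] -> ['d', 'a', 'c']
'c': index 2 in ['d', 'a', 'c'] -> ['c', 'd', 'a']
'c': index 0 in ['c', 'd', 'a'] -> ['c', 'd', 'a']
'a': index 2 in ['c', 'd', 'a'] -> ['a', 'c', 'd']
'd': index 2 in ['a', 'c', 'd'] -> ['d', 'a', 'c']
'a': index 1 in ['d', 'a', 'c'] -> ['a', 'd', 'c']


Output: [2, 2, 0, 2, 2, 1]


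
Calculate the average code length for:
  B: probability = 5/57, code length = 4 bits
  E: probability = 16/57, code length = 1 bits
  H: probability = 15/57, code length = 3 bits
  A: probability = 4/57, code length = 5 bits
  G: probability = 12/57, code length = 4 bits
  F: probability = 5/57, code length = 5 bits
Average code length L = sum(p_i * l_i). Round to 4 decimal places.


Weighted contributions p_i * l_i:
  B: (5/57) * 4 = 20/57
  E: (16/57) * 1 = 16/57
  H: (15/57) * 3 = 45/57
  A: (4/57) * 5 = 20/57
  G: (12/57) * 4 = 48/57
  F: (5/57) * 5 = 25/57
Sum = (20 + 16 + 45 + 20 + 48 + 25)/57 = 174/57

L = 174/57 = 3.0526 bits/symbol


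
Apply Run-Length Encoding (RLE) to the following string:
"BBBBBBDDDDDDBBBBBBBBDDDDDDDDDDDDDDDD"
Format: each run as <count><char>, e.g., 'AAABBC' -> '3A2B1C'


Scanning runs left to right:
  i=0: run of 'B' x 6 -> '6B'
  i=6: run of 'D' x 6 -> '6D'
  i=12: run of 'B' x 8 -> '8B'
  i=20: run of 'D' x 16 -> '16D'

RLE = 6B6D8B16D


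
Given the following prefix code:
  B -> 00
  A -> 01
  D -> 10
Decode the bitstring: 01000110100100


Decoding step by step:
Bits 01 -> A
Bits 00 -> B
Bits 01 -> A
Bits 10 -> D
Bits 10 -> D
Bits 01 -> A
Bits 00 -> B


Decoded message: ABADDAB


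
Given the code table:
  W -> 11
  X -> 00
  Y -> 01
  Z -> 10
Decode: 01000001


Decoding:
01 -> Y
00 -> X
00 -> X
01 -> Y


Result: YXXY


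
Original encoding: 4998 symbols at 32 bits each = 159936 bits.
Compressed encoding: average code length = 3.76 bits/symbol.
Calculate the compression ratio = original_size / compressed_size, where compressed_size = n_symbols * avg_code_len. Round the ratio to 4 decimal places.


original_size = n_symbols * orig_bits = 4998 * 32 = 159936 bits
compressed_size = n_symbols * avg_code_len = 4998 * 3.76 = 18792.48 bits
ratio = original_size / compressed_size = 159936 / 18792.48 = 8.5106

Compression ratio = 8.5106


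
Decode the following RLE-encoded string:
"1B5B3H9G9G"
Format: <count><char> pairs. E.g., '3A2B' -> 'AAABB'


Expanding each <count><char> pair:
  1B -> 'B'
  5B -> 'BBBBB'
  3H -> 'HHH'
  9G -> 'GGGGGGGGG'
  9G -> 'GGGGGGGGG'

Decoded = BBBBBBHHHGGGGGGGGGGGGGGGGGG


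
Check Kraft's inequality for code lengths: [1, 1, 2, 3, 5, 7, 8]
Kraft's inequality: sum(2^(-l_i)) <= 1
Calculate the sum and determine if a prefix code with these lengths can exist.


Sum = 2^(-1) + 2^(-1) + 2^(-2) + 2^(-3) + 2^(-5) + 2^(-7) + 2^(-8)
    = 0.5 + 0.5 + 0.25 + 0.125 + 0.03125 + 0.0078125 + 0.00390625
    = 363/256 = 1.41796875
Since 1.41796875 > 1, Kraft's inequality is NOT satisfied.
A prefix code with these lengths CANNOT exist.

Kraft sum = 1.41796875. Not satisfied.


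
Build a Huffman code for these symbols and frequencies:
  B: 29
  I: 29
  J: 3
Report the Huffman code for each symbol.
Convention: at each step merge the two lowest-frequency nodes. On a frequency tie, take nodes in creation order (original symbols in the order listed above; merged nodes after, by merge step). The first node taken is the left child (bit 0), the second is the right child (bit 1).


Huffman tree construction:
Step 1: Merge J(3) + B(29) = 32
Step 2: Merge I(29) + (J+B)(32) = 61
Read each symbol's code off the tree from the root (left child = 0, right child = 1).

Codes:
  B: 11 (length 2)
  I: 0 (length 1)
  J: 10 (length 2)
Average code length: 93/61 = 1.5246 bits/symbol


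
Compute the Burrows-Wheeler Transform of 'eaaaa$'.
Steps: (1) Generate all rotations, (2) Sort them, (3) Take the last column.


Rotations (sorted):
  0: $eaaaa -> last char: a
  1: a$eaaa -> last char: a
  2: aa$eaa -> last char: a
  3: aaa$ea -> last char: a
  4: aaaa$e -> last char: e
  5: eaaaa$ -> last char: $


BWT = aaaae$


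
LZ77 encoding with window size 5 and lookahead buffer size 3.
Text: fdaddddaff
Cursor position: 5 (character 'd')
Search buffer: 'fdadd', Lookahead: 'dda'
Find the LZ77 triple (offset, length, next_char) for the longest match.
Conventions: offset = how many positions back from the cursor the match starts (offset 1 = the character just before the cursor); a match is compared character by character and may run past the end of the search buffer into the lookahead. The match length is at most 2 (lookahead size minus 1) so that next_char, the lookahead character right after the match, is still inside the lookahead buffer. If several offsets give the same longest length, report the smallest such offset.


Try each offset into the search buffer:
  offset=1 (pos 4, char 'd'): match length 2
  offset=2 (pos 3, char 'd'): match length 2
  offset=3 (pos 2, char 'a'): match length 0
  offset=4 (pos 1, char 'd'): match length 1
  offset=5 (pos 0, char 'f'): match length 0
Longest match has length 2, found at offsets 1, 2; take the smallest, offset 1.
next_char = character at position 5 + 2 = 7 -> 'a'

Best match: offset=1, length=2 (matching 'dd' starting at position 4)
LZ77 triple: (1, 2, 'a')


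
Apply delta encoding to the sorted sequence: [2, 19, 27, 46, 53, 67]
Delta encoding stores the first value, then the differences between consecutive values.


First value: 2
Deltas:
  19 - 2 = 17
  27 - 19 = 8
  46 - 27 = 19
  53 - 46 = 7
  67 - 53 = 14


Delta encoded: [2, 17, 8, 19, 7, 14]


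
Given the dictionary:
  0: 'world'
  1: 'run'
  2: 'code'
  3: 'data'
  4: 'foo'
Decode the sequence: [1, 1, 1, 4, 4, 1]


Look up each index in the dictionary:
  1 -> 'run'
  1 -> 'run'
  1 -> 'run'
  4 -> 'foo'
  4 -> 'foo'
  1 -> 'run'

Decoded: "run run run foo foo run"


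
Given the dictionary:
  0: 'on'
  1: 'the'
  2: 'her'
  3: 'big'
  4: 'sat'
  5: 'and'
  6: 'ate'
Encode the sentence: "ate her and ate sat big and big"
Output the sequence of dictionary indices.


Look up each word in the dictionary:
  'ate' -> 6
  'her' -> 2
  'and' -> 5
  'ate' -> 6
  'sat' -> 4
  'big' -> 3
  'and' -> 5
  'big' -> 3

Encoded: [6, 2, 5, 6, 4, 3, 5, 3]


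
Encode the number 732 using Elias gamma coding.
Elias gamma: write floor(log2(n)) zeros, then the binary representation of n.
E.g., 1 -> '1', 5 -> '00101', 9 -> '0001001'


num_bits = floor(log2(732)) + 1 = 10
leading_zeros = num_bits - 1 = 9
binary(732) = 1011011100

Elias gamma(732) = '000000000' + '1011011100' = 0000000001011011100 (19 bits)


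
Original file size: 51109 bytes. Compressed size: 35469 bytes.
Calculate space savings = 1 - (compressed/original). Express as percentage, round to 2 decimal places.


ratio = compressed/original = 35469/51109 = 0.693987
savings = 1 - ratio = 1 - 0.693987 = 0.306013
as a percentage: 0.306013 * 100 = 30.6%

Space savings = 1 - 35469/51109 = 30.6%


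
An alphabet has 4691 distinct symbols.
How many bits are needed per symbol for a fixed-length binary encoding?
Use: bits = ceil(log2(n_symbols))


log2(4691) = 12.1957
Bracket: 2^12 = 4096 < 4691 <= 2^13 = 8192
So ceil(log2(4691)) = 13

bits = ceil(log2(4691)) = ceil(12.1957) = 13 bits


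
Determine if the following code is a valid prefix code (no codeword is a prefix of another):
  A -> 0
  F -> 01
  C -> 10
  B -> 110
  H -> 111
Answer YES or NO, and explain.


Checking each pair (does one codeword prefix another?):
  A='0' vs F='01': prefix -- VIOLATION

NO -- this is NOT a valid prefix code. A (0) is a prefix of F (01).


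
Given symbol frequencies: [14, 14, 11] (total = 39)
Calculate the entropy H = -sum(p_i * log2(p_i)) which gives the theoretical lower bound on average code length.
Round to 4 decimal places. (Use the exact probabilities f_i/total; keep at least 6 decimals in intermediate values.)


Per-symbol terms -p_i * log2(p_i) with p_i = f_i/39:
  p = 14/39 = 0.358974: log2(p) = -1.478047, -p*log2(p) = 0.530581
  p = 14/39 = 0.358974: log2(p) = -1.478047, -p*log2(p) = 0.530581
  p = 11/39 = 0.282051: log2(p) = -1.825971, -p*log2(p) = 0.515017
H = 0.530581 + 0.530581 + 0.515017 = 1.576179

H = 1.5762 bits/symbol


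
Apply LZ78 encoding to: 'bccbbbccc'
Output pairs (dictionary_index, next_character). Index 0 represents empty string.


LZ78 encoding steps:
Dictionary: {0: ''}
Step 1: w='' (idx 0), next='b' -> output (0, 'b'), add 'b' as idx 1
Step 2: w='' (idx 0), next='c' -> output (0, 'c'), add 'c' as idx 2
Step 3: w='c' (idx 2), next='b' -> output (2, 'b'), add 'cb' as idx 3
Step 4: w='b' (idx 1), next='b' -> output (1, 'b'), add 'bb' as idx 4
Step 5: w='c' (idx 2), next='c' -> output (2, 'c'), add 'cc' as idx 5
Step 6: w='c' (idx 2), end of input -> output (2, '')


Encoded: [(0, 'b'), (0, 'c'), (2, 'b'), (1, 'b'), (2, 'c'), (2, '')]


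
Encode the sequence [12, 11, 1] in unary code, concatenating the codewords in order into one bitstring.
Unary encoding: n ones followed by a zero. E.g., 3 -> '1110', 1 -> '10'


Encode each number as n ones followed by a terminating 0:
  12 -> 1111111111110 (13 bits)
  11 -> 111111111110 (12 bits)
  1 -> 10 (2 bits)
Total length = 13 + 12 + 2 = 27 bits.

Unary([12, 11, 1]) = 111111111111011111111111010 (27 bits)


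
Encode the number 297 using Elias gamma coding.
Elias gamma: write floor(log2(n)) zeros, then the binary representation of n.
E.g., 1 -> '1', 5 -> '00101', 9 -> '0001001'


num_bits = floor(log2(297)) + 1 = 9
leading_zeros = num_bits - 1 = 8
binary(297) = 100101001

Elias gamma(297) = '00000000' + '100101001' = 00000000100101001 (17 bits)


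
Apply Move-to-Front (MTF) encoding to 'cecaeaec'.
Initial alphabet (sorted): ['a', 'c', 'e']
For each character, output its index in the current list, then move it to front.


MTF encoding:
'c': index 1 in ['a', 'c', 'e'] -> ['c', 'a', 'e']
'e': index 2 in ['c', 'a', 'e'] -> ['e', 'c', 'a']
'c': index 1 in ['e', 'c', 'a'] -> ['c', 'e', 'a']
'a': index 2 in ['c', 'e', 'a'] -> ['a', 'c', 'e']
'e': index 2 in ['a', 'c', 'e'] -> ['e', 'a', 'c']
'a': index 1 in ['e', 'a', 'c'] -> ['a', 'e', 'c']
'e': index 1 in ['a', 'e', 'c'] -> ['e', 'a', 'c']
'c': index 2 in ['e', 'a', 'c'] -> ['c', 'e', 'a']


Output: [1, 2, 1, 2, 2, 1, 1, 2]


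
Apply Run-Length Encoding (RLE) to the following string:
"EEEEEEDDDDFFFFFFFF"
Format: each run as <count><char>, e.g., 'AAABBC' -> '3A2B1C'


Scanning runs left to right:
  i=0: run of 'E' x 6 -> '6E'
  i=6: run of 'D' x 4 -> '4D'
  i=10: run of 'F' x 8 -> '8F'

RLE = 6E4D8F


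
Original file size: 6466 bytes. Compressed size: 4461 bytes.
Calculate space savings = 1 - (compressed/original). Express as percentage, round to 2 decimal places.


ratio = compressed/original = 4461/6466 = 0.689916
savings = 1 - ratio = 1 - 0.689916 = 0.310084
as a percentage: 0.310084 * 100 = 31.01%

Space savings = 1 - 4461/6466 = 31.01%


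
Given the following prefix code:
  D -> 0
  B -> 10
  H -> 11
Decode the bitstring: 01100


Decoding step by step:
Bits 0 -> D
Bits 11 -> H
Bits 0 -> D
Bits 0 -> D


Decoded message: DHDD


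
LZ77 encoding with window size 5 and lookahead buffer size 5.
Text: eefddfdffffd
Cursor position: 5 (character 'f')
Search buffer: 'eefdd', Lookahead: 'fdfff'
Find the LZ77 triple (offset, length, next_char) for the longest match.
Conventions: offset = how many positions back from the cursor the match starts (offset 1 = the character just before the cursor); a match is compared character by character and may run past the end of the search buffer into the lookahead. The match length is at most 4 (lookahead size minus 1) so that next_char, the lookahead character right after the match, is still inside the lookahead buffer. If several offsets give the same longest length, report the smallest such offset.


Try each offset into the search buffer:
  offset=1 (pos 4, char 'd'): match length 0
  offset=2 (pos 3, char 'd'): match length 0
  offset=3 (pos 2, char 'f'): match length 2
  offset=4 (pos 1, char 'e'): match length 0
  offset=5 (pos 0, char 'e'): match length 0
Longest match has length 2 at offset 3.
next_char = character at position 5 + 2 = 7 -> 'f'

Best match: offset=3, length=2 (matching 'fd' starting at position 2)
LZ77 triple: (3, 2, 'f')


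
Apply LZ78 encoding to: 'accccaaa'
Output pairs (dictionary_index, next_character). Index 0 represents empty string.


LZ78 encoding steps:
Dictionary: {0: ''}
Step 1: w='' (idx 0), next='a' -> output (0, 'a'), add 'a' as idx 1
Step 2: w='' (idx 0), next='c' -> output (0, 'c'), add 'c' as idx 2
Step 3: w='c' (idx 2), next='c' -> output (2, 'c'), add 'cc' as idx 3
Step 4: w='c' (idx 2), next='a' -> output (2, 'a'), add 'ca' as idx 4
Step 5: w='a' (idx 1), next='a' -> output (1, 'a'), add 'aa' as idx 5


Encoded: [(0, 'a'), (0, 'c'), (2, 'c'), (2, 'a'), (1, 'a')]


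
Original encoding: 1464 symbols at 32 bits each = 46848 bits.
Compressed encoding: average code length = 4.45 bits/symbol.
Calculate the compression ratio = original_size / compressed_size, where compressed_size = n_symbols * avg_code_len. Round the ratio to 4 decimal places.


original_size = n_symbols * orig_bits = 1464 * 32 = 46848 bits
compressed_size = n_symbols * avg_code_len = 1464 * 4.45 = 6514.8 bits
ratio = original_size / compressed_size = 46848 / 6514.8 = 7.191

Compression ratio = 7.191


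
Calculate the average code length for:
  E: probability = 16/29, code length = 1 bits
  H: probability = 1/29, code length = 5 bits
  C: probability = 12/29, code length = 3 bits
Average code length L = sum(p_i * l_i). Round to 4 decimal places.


Weighted contributions p_i * l_i:
  E: (16/29) * 1 = 16/29
  H: (1/29) * 5 = 5/29
  C: (12/29) * 3 = 36/29
Sum = (16 + 5 + 36)/29 = 57/29

L = 57/29 = 1.9655 bits/symbol


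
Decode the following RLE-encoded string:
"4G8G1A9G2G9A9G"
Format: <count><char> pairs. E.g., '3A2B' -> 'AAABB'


Expanding each <count><char> pair:
  4G -> 'GGGG'
  8G -> 'GGGGGGGG'
  1A -> 'A'
  9G -> 'GGGGGGGGG'
  2G -> 'GG'
  9A -> 'AAAAAAAAA'
  9G -> 'GGGGGGGGG'

Decoded = GGGGGGGGGGGGAGGGGGGGGGGGAAAAAAAAAGGGGGGGGG


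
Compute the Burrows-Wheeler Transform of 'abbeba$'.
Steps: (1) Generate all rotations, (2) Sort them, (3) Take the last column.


Rotations (sorted):
  0: $abbeba -> last char: a
  1: a$abbeb -> last char: b
  2: abbeba$ -> last char: $
  3: ba$abbe -> last char: e
  4: bbeba$a -> last char: a
  5: beba$ab -> last char: b
  6: eba$abb -> last char: b


BWT = ab$eabb


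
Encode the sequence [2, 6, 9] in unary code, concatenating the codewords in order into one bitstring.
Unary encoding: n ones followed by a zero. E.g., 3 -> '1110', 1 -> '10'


Encode each number as n ones followed by a terminating 0:
  2 -> 110 (3 bits)
  6 -> 1111110 (7 bits)
  9 -> 1111111110 (10 bits)
Total length = 3 + 7 + 10 = 20 bits.

Unary([2, 6, 9]) = 11011111101111111110 (20 bits)


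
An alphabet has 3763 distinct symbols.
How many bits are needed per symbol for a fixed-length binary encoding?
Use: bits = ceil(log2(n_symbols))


log2(3763) = 11.8777
Bracket: 2^11 = 2048 < 3763 <= 2^12 = 4096
So ceil(log2(3763)) = 12

bits = ceil(log2(3763)) = ceil(11.8777) = 12 bits


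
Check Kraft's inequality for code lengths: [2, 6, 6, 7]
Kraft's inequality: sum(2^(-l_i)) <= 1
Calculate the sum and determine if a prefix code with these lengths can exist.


Sum = 2^(-2) + 2^(-6) + 2^(-6) + 2^(-7)
    = 0.25 + 0.015625 + 0.015625 + 0.0078125
    = 37/128 = 0.2890625
Since 0.2890625 <= 1, Kraft's inequality IS satisfied.
A prefix code with these lengths CAN exist.

Kraft sum = 0.2890625. Satisfied.


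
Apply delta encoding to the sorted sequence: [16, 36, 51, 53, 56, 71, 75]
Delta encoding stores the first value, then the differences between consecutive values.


First value: 16
Deltas:
  36 - 16 = 20
  51 - 36 = 15
  53 - 51 = 2
  56 - 53 = 3
  71 - 56 = 15
  75 - 71 = 4


Delta encoded: [16, 20, 15, 2, 3, 15, 4]


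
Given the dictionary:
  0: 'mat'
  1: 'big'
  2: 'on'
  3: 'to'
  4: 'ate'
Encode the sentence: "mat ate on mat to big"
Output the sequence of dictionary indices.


Look up each word in the dictionary:
  'mat' -> 0
  'ate' -> 4
  'on' -> 2
  'mat' -> 0
  'to' -> 3
  'big' -> 1

Encoded: [0, 4, 2, 0, 3, 1]


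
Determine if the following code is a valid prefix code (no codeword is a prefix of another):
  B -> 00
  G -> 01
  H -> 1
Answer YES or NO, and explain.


Checking each pair (does one codeword prefix another?):
  B='00' vs G='01': no prefix
  B='00' vs H='1': no prefix
  G='01' vs B='00': no prefix
  G='01' vs H='1': no prefix
  H='1' vs B='00': no prefix
  H='1' vs G='01': no prefix
No violation found over all pairs.

YES -- this is a valid prefix code. No codeword is a prefix of any other codeword.


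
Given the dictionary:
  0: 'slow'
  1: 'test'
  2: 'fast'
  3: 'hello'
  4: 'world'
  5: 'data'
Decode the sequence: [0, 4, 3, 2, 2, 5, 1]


Look up each index in the dictionary:
  0 -> 'slow'
  4 -> 'world'
  3 -> 'hello'
  2 -> 'fast'
  2 -> 'fast'
  5 -> 'data'
  1 -> 'test'

Decoded: "slow world hello fast fast data test"


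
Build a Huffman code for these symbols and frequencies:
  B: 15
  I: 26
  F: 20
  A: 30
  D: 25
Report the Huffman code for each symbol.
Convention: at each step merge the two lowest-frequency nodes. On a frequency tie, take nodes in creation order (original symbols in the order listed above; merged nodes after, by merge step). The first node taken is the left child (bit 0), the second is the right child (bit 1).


Huffman tree construction:
Step 1: Merge B(15) + F(20) = 35
Step 2: Merge D(25) + I(26) = 51
Step 3: Merge A(30) + (B+F)(35) = 65
Step 4: Merge (D+I)(51) + (A+(B+F))(65) = 116
Read each symbol's code off the tree from the root (left child = 0, right child = 1).

Codes:
  B: 110 (length 3)
  I: 01 (length 2)
  F: 111 (length 3)
  A: 10 (length 2)
  D: 00 (length 2)
Average code length: 267/116 = 2.3017 bits/symbol


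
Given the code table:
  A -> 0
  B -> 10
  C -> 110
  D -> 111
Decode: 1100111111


Decoding:
110 -> C
0 -> A
111 -> D
111 -> D


Result: CADD


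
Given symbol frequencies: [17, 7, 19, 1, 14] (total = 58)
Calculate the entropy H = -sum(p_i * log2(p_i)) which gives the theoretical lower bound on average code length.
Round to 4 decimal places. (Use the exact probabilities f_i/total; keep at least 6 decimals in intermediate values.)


Per-symbol terms -p_i * log2(p_i) with p_i = f_i/58:
  p = 17/58 = 0.293103: log2(p) = -1.770518, -p*log2(p) = 0.518945
  p = 7/58 = 0.120690: log2(p) = -3.050626, -p*log2(p) = 0.368179
  p = 19/58 = 0.327586: log2(p) = -1.610053, -p*log2(p) = 0.527431
  p = 1/58 = 0.017241: log2(p) = -5.857981, -p*log2(p) = 0.101000
  p = 14/58 = 0.241379: log2(p) = -2.050626, -p*log2(p) = 0.494979
H = 0.518945 + 0.368179 + 0.527431 + 0.101000 + 0.494979 = 2.010534

H = 2.0105 bits/symbol


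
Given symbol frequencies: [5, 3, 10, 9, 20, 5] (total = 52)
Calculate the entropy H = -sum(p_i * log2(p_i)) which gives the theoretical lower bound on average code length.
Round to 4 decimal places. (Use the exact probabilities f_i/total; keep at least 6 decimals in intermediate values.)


Per-symbol terms -p_i * log2(p_i) with p_i = f_i/52:
  p = 5/52 = 0.096154: log2(p) = -3.378512, -p*log2(p) = 0.324857
  p = 3/52 = 0.057692: log2(p) = -4.115477, -p*log2(p) = 0.237431
  p = 10/52 = 0.192308: log2(p) = -2.378512, -p*log2(p) = 0.457406
  p = 9/52 = 0.173077: log2(p) = -2.530515, -p*log2(p) = 0.437974
  p = 20/52 = 0.384615: log2(p) = -1.378512, -p*log2(p) = 0.530197
  p = 5/52 = 0.096154: log2(p) = -3.378512, -p*log2(p) = 0.324857
H = 0.324857 + 0.237431 + 0.457406 + 0.437974 + 0.530197 + 0.324857 = 2.312722

H = 2.3127 bits/symbol


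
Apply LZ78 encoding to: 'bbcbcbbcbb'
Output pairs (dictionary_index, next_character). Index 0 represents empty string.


LZ78 encoding steps:
Dictionary: {0: ''}
Step 1: w='' (idx 0), next='b' -> output (0, 'b'), add 'b' as idx 1
Step 2: w='b' (idx 1), next='c' -> output (1, 'c'), add 'bc' as idx 2
Step 3: w='bc' (idx 2), next='b' -> output (2, 'b'), add 'bcb' as idx 3
Step 4: w='bcb' (idx 3), next='b' -> output (3, 'b'), add 'bcbb' as idx 4


Encoded: [(0, 'b'), (1, 'c'), (2, 'b'), (3, 'b')]


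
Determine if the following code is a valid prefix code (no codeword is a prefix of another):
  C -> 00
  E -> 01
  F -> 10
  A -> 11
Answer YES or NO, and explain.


Checking each pair (does one codeword prefix another?):
  C='00' vs E='01': no prefix
  C='00' vs F='10': no prefix
  C='00' vs A='11': no prefix
  E='01' vs C='00': no prefix
  E='01' vs F='10': no prefix
  E='01' vs A='11': no prefix
  F='10' vs C='00': no prefix
  F='10' vs E='01': no prefix
  F='10' vs A='11': no prefix
  A='11' vs C='00': no prefix
  A='11' vs E='01': no prefix
  A='11' vs F='10': no prefix
No violation found over all pairs.

YES -- this is a valid prefix code. No codeword is a prefix of any other codeword.


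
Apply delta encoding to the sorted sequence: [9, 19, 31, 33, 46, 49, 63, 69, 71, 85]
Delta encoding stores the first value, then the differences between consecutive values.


First value: 9
Deltas:
  19 - 9 = 10
  31 - 19 = 12
  33 - 31 = 2
  46 - 33 = 13
  49 - 46 = 3
  63 - 49 = 14
  69 - 63 = 6
  71 - 69 = 2
  85 - 71 = 14


Delta encoded: [9, 10, 12, 2, 13, 3, 14, 6, 2, 14]


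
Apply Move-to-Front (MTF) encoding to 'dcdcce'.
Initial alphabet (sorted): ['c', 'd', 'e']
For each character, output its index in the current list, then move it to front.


MTF encoding:
'd': index 1 in ['c', 'd', 'e'] -> ['d', 'c', 'e']
'c': index 1 in ['d', 'c', 'e'] -> ['c', 'd', 'e']
'd': index 1 in ['c', 'd', 'e'] -> ['d', 'c', 'e']
'c': index 1 in ['d', 'c', 'e'] -> ['c', 'd', 'e']
'c': index 0 in ['c', 'd', 'e'] -> ['c', 'd', 'e']
'e': index 2 in ['c', 'd', 'e'] -> ['e', 'c', 'd']


Output: [1, 1, 1, 1, 0, 2]


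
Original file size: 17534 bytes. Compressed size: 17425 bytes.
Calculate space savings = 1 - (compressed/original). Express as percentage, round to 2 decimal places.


ratio = compressed/original = 17425/17534 = 0.993784
savings = 1 - ratio = 1 - 0.993784 = 0.006216
as a percentage: 0.006216 * 100 = 0.62%

Space savings = 1 - 17425/17534 = 0.62%


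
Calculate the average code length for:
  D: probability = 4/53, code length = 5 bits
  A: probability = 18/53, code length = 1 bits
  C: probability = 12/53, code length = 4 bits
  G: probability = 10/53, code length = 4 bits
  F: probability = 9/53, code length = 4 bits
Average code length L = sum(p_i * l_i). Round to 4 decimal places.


Weighted contributions p_i * l_i:
  D: (4/53) * 5 = 20/53
  A: (18/53) * 1 = 18/53
  C: (12/53) * 4 = 48/53
  G: (10/53) * 4 = 40/53
  F: (9/53) * 4 = 36/53
Sum = (20 + 18 + 48 + 40 + 36)/53 = 162/53

L = 162/53 = 3.0566 bits/symbol


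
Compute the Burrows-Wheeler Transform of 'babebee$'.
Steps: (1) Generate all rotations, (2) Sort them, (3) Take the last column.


Rotations (sorted):
  0: $babebee -> last char: e
  1: abebee$b -> last char: b
  2: babebee$ -> last char: $
  3: bebee$ba -> last char: a
  4: bee$babe -> last char: e
  5: e$babebe -> last char: e
  6: ebee$bab -> last char: b
  7: ee$babeb -> last char: b


BWT = eb$aeebb


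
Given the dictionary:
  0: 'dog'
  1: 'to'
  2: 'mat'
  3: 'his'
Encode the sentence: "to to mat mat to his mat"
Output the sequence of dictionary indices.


Look up each word in the dictionary:
  'to' -> 1
  'to' -> 1
  'mat' -> 2
  'mat' -> 2
  'to' -> 1
  'his' -> 3
  'mat' -> 2

Encoded: [1, 1, 2, 2, 1, 3, 2]


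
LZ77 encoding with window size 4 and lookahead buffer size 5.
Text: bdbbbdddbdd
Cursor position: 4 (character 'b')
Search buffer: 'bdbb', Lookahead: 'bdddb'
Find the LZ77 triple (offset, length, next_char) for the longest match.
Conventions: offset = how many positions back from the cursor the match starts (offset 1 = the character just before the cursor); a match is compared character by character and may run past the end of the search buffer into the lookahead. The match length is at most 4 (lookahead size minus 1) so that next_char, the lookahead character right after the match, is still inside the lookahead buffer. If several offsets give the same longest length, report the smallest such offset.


Try each offset into the search buffer:
  offset=1 (pos 3, char 'b'): match length 1
  offset=2 (pos 2, char 'b'): match length 1
  offset=3 (pos 1, char 'd'): match length 0
  offset=4 (pos 0, char 'b'): match length 2
Longest match has length 2 at offset 4.
next_char = character at position 4 + 2 = 6 -> 'd'

Best match: offset=4, length=2 (matching 'bd' starting at position 0)
LZ77 triple: (4, 2, 'd')


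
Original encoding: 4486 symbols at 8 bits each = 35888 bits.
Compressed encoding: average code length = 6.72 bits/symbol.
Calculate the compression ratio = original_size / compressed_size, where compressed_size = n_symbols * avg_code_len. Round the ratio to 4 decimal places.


original_size = n_symbols * orig_bits = 4486 * 8 = 35888 bits
compressed_size = n_symbols * avg_code_len = 4486 * 6.72 = 30145.92 bits
ratio = original_size / compressed_size = 35888 / 30145.92 = 1.1905

Compression ratio = 1.1905


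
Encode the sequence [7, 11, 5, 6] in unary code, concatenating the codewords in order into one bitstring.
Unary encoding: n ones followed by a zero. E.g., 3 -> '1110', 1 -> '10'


Encode each number as n ones followed by a terminating 0:
  7 -> 11111110 (8 bits)
  11 -> 111111111110 (12 bits)
  5 -> 111110 (6 bits)
  6 -> 1111110 (7 bits)
Total length = 8 + 12 + 6 + 7 = 33 bits.

Unary([7, 11, 5, 6]) = 111111101111111111101111101111110 (33 bits)


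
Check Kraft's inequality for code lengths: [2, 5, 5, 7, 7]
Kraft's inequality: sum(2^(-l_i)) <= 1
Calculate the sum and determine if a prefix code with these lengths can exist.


Sum = 2^(-2) + 2^(-5) + 2^(-5) + 2^(-7) + 2^(-7)
    = 0.25 + 0.03125 + 0.03125 + 0.0078125 + 0.0078125
    = 42/128 = 0.328125
Since 0.328125 <= 1, Kraft's inequality IS satisfied.
A prefix code with these lengths CAN exist.

Kraft sum = 0.328125. Satisfied.


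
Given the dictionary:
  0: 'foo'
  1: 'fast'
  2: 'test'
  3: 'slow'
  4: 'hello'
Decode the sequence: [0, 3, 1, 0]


Look up each index in the dictionary:
  0 -> 'foo'
  3 -> 'slow'
  1 -> 'fast'
  0 -> 'foo'

Decoded: "foo slow fast foo"


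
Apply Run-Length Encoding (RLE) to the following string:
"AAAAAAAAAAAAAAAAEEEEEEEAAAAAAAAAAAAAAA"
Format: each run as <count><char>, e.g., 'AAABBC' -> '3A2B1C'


Scanning runs left to right:
  i=0: run of 'A' x 16 -> '16A'
  i=16: run of 'E' x 7 -> '7E'
  i=23: run of 'A' x 15 -> '15A'

RLE = 16A7E15A


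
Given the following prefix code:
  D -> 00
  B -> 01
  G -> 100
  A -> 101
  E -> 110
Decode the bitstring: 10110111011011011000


Decoding step by step:
Bits 101 -> A
Bits 101 -> A
Bits 110 -> E
Bits 110 -> E
Bits 110 -> E
Bits 110 -> E
Bits 00 -> D


Decoded message: AAEEEED


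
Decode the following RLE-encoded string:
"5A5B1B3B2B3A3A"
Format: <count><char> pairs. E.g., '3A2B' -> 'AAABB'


Expanding each <count><char> pair:
  5A -> 'AAAAA'
  5B -> 'BBBBB'
  1B -> 'B'
  3B -> 'BBB'
  2B -> 'BB'
  3A -> 'AAA'
  3A -> 'AAA'

Decoded = AAAAABBBBBBBBBBBAAAAAA


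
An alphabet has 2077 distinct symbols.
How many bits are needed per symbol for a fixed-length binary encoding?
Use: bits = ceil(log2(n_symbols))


log2(2077) = 11.0203
Bracket: 2^11 = 2048 < 2077 <= 2^12 = 4096
So ceil(log2(2077)) = 12

bits = ceil(log2(2077)) = ceil(11.0203) = 12 bits


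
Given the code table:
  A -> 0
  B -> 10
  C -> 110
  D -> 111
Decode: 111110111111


Decoding:
111 -> D
110 -> C
111 -> D
111 -> D


Result: DCDD


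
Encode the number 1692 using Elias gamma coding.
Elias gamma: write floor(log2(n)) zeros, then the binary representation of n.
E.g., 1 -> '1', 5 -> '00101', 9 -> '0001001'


num_bits = floor(log2(1692)) + 1 = 11
leading_zeros = num_bits - 1 = 10
binary(1692) = 11010011100

Elias gamma(1692) = '0000000000' + '11010011100' = 000000000011010011100 (21 bits)


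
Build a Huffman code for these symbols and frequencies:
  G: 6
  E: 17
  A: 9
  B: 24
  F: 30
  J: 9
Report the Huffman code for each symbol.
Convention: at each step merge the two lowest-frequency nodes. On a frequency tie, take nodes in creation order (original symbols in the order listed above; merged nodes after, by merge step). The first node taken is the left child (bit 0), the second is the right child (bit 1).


Huffman tree construction:
Step 1: Merge G(6) + A(9) = 15
Step 2: Merge J(9) + (G+A)(15) = 24
Step 3: Merge E(17) + B(24) = 41
Step 4: Merge (J+(G+A))(24) + F(30) = 54
Step 5: Merge (E+B)(41) + ((J+(G+A))+F)(54) = 95
Read each symbol's code off the tree from the root (left child = 0, right child = 1).

Codes:
  G: 1010 (length 4)
  E: 00 (length 2)
  A: 1011 (length 4)
  B: 01 (length 2)
  F: 11 (length 2)
  J: 100 (length 3)
Average code length: 229/95 = 2.4105 bits/symbol


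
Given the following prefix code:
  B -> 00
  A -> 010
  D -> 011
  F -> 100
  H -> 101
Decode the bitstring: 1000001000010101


Decoding step by step:
Bits 100 -> F
Bits 00 -> B
Bits 010 -> A
Bits 00 -> B
Bits 010 -> A
Bits 101 -> H


Decoded message: FBABAH


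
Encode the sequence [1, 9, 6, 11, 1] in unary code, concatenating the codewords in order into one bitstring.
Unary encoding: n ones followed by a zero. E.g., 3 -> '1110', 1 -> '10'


Encode each number as n ones followed by a terminating 0:
  1 -> 10 (2 bits)
  9 -> 1111111110 (10 bits)
  6 -> 1111110 (7 bits)
  11 -> 111111111110 (12 bits)
  1 -> 10 (2 bits)
Total length = 2 + 10 + 7 + 12 + 2 = 33 bits.

Unary([1, 9, 6, 11, 1]) = 101111111110111111011111111111010 (33 bits)


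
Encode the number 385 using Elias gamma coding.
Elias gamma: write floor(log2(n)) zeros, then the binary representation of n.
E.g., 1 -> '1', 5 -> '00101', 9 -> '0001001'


num_bits = floor(log2(385)) + 1 = 9
leading_zeros = num_bits - 1 = 8
binary(385) = 110000001

Elias gamma(385) = '00000000' + '110000001' = 00000000110000001 (17 bits)


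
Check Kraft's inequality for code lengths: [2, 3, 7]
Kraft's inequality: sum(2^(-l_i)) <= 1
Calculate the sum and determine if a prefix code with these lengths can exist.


Sum = 2^(-2) + 2^(-3) + 2^(-7)
    = 0.25 + 0.125 + 0.0078125
    = 49/128 = 0.3828125
Since 0.3828125 <= 1, Kraft's inequality IS satisfied.
A prefix code with these lengths CAN exist.

Kraft sum = 0.3828125. Satisfied.


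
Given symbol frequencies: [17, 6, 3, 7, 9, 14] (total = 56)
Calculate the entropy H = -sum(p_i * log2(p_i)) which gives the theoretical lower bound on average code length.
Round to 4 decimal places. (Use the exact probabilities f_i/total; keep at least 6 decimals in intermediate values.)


Per-symbol terms -p_i * log2(p_i) with p_i = f_i/56:
  p = 17/56 = 0.303571: log2(p) = -1.719892, -p*log2(p) = 0.522110
  p = 6/56 = 0.107143: log2(p) = -3.222392, -p*log2(p) = 0.345256
  p = 3/56 = 0.053571: log2(p) = -4.222392, -p*log2(p) = 0.226200
  p = 7/56 = 0.125000: log2(p) = -3.000000, -p*log2(p) = 0.375000
  p = 9/56 = 0.160714: log2(p) = -2.637430, -p*log2(p) = 0.423873
  p = 14/56 = 0.250000: log2(p) = -2.000000, -p*log2(p) = 0.500000
H = 0.522110 + 0.345256 + 0.226200 + 0.375000 + 0.423873 + 0.500000 = 2.392439

H = 2.3924 bits/symbol


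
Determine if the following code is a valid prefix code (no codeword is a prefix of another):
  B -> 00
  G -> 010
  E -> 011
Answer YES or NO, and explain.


Checking each pair (does one codeword prefix another?):
  B='00' vs G='010': no prefix
  B='00' vs E='011': no prefix
  G='010' vs B='00': no prefix
  G='010' vs E='011': no prefix
  E='011' vs B='00': no prefix
  E='011' vs G='010': no prefix
No violation found over all pairs.

YES -- this is a valid prefix code. No codeword is a prefix of any other codeword.
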